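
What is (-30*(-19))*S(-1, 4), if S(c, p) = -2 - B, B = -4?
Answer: 1140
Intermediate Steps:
S(c, p) = 2 (S(c, p) = -2 - 1*(-4) = -2 + 4 = 2)
(-30*(-19))*S(-1, 4) = -30*(-19)*2 = 570*2 = 1140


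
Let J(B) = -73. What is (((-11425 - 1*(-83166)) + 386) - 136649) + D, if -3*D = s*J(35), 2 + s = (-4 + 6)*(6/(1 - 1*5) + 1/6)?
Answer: -581720/9 ≈ -64636.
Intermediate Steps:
s = -14/3 (s = -2 + (-4 + 6)*(6/(1 - 1*5) + 1/6) = -2 + 2*(6/(1 - 5) + 1*(⅙)) = -2 + 2*(6/(-4) + ⅙) = -2 + 2*(6*(-¼) + ⅙) = -2 + 2*(-3/2 + ⅙) = -2 + 2*(-4/3) = -2 - 8/3 = -14/3 ≈ -4.6667)
D = -1022/9 (D = -(-14)*(-73)/9 = -⅓*1022/3 = -1022/9 ≈ -113.56)
(((-11425 - 1*(-83166)) + 386) - 136649) + D = (((-11425 - 1*(-83166)) + 386) - 136649) - 1022/9 = (((-11425 + 83166) + 386) - 136649) - 1022/9 = ((71741 + 386) - 136649) - 1022/9 = (72127 - 136649) - 1022/9 = -64522 - 1022/9 = -581720/9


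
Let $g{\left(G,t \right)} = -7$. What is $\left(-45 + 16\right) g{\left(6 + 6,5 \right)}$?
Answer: $203$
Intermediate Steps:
$\left(-45 + 16\right) g{\left(6 + 6,5 \right)} = \left(-45 + 16\right) \left(-7\right) = \left(-29\right) \left(-7\right) = 203$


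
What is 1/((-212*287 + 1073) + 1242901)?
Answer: 1/1183130 ≈ 8.4522e-7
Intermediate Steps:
1/((-212*287 + 1073) + 1242901) = 1/((-60844 + 1073) + 1242901) = 1/(-59771 + 1242901) = 1/1183130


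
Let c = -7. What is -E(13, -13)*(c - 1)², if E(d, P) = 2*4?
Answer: -512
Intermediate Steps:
E(d, P) = 8
-E(13, -13)*(c - 1)² = -8*(-7 - 1)² = -8*(-8)² = -8*64 = -1*512 = -512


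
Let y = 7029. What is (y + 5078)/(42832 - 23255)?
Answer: 12107/19577 ≈ 0.61843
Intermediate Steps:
(y + 5078)/(42832 - 23255) = (7029 + 5078)/(42832 - 23255) = 12107/19577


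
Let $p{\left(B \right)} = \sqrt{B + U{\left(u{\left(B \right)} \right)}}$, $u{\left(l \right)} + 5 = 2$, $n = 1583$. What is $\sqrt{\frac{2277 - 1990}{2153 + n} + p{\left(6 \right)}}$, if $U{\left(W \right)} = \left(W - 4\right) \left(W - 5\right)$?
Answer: $\frac{\sqrt{268058 + 3489424 \sqrt{62}}}{1868} \approx 2.8197$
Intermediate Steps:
$u{\left(l \right)} = -3$ ($u{\left(l \right)} = -5 + 2 = -3$)
$U{\left(W \right)} = \left(-5 + W\right) \left(-4 + W\right)$ ($U{\left(W \right)} = \left(-4 + W\right) \left(-5 + W\right) = \left(-5 + W\right) \left(-4 + W\right)$)
$p{\left(B \right)} = \sqrt{56 + B}$ ($p{\left(B \right)} = \sqrt{B + \left(20 + \left(-3\right)^{2} - -27\right)} = \sqrt{B + \left(20 + 9 + 27\right)} = \sqrt{B + 56} = \sqrt{56 + B}$)
$\sqrt{\frac{2277 - 1990}{2153 + n} + p{\left(6 \right)}} = \sqrt{\frac{2277 - 1990}{2153 + 1583} + \sqrt{56 + 6}} = \sqrt{\frac{287}{3736} + \sqrt{62}}$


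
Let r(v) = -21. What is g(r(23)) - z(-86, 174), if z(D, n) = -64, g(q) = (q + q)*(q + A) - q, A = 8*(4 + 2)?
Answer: -1049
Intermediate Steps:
A = 48 (A = 8*6 = 48)
g(q) = -q + 2*q*(48 + q) (g(q) = (q + q)*(q + 48) - q = (2*q)*(48 + q) - q = 2*q*(48 + q) - q = -q + 2*q*(48 + q))
g(r(23)) - z(-86, 174) = -21*(95 + 2*(-21)) - 1*(-64) = -21*(95 - 42) + 64 = -21*53 + 64 = -1113 + 64 = -1049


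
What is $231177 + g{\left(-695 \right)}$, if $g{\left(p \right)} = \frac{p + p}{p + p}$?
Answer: $231178$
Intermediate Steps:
$g{\left(p \right)} = 1$ ($g{\left(p \right)} = \frac{2 p}{2 p} = 2 p \frac{1}{2 p} = 1$)
$231177 + g{\left(-695 \right)} = 231177 + 1 = 231178$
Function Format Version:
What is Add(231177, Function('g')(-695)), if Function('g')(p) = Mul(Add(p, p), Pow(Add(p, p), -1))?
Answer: 231178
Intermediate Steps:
Function('g')(p) = 1 (Function('g')(p) = Mul(Mul(2, p), Pow(Mul(2, p), -1)) = Mul(Mul(2, p), Mul(Rational(1, 2), Pow(p, -1))) = 1)
Add(231177, Function('g')(-695)) = Add(231177, 1) = 231178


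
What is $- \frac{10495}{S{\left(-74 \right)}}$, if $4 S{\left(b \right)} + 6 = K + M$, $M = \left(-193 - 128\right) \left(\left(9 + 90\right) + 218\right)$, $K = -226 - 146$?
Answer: $\frac{8396}{20427} \approx 0.41102$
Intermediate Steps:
$K = -372$ ($K = -226 - 146 = -372$)
$M = -101757$ ($M = - 321 \left(99 + 218\right) = \left(-321\right) 317 = -101757$)
$S{\left(b \right)} = - \frac{102135}{4}$ ($S{\left(b \right)} = - \frac{3}{2} + \frac{-372 - 101757}{4} = - \frac{3}{2} + \frac{1}{4} \left(-102129\right) = - \frac{3}{2} - \frac{102129}{4} = - \frac{102135}{4}$)
$- \frac{10495}{S{\left(-74 \right)}} = - \frac{10495}{- \frac{102135}{4}} = \left(-10495\right) \left(- \frac{4}{102135}\right) = \frac{8396}{20427}$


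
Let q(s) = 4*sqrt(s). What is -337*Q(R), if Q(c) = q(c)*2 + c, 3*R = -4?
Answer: 1348/3 - 5392*I*sqrt(3)/3 ≈ 449.33 - 3113.1*I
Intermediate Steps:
R = -4/3 (R = (1/3)*(-4) = -4/3 ≈ -1.3333)
Q(c) = c + 8*sqrt(c) (Q(c) = (4*sqrt(c))*2 + c = 8*sqrt(c) + c = c + 8*sqrt(c))
-337*Q(R) = -337*(-4/3 + 8*sqrt(-4/3)) = -337*(-4/3 + 8*(2*I*sqrt(3)/3)) = -337*(-4/3 + 16*I*sqrt(3)/3) = 1348/3 - 5392*I*sqrt(3)/3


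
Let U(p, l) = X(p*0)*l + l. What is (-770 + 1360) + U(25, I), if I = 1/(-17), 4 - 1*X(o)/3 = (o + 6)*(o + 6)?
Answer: 10125/17 ≈ 595.59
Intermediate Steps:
X(o) = 12 - 3*(6 + o)² (X(o) = 12 - 3*(o + 6)*(o + 6) = 12 - 3*(6 + o)*(6 + o) = 12 - 3*(6 + o)²)
I = -1/17 ≈ -0.058824
U(p, l) = -95*l (U(p, l) = (12 - 3*(6 + p*0)²)*l + l = (12 - 3*(6 + 0)²)*l + l = (12 - 3*6²)*l + l = (12 - 3*36)*l + l = (12 - 108)*l + l = -96*l + l = -95*l)
(-770 + 1360) + U(25, I) = (-770 + 1360) - 95*(-1/17) = 590 + 95/17 = 10125/17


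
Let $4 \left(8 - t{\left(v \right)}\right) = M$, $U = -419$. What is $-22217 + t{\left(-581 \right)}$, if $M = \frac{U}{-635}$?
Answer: $- \frac{56411279}{2540} \approx -22209.0$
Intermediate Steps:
$M = \frac{419}{635}$ ($M = - \frac{419}{-635} = \left(-419\right) \left(- \frac{1}{635}\right) = \frac{419}{635} \approx 0.65984$)
$t{\left(v \right)} = \frac{19901}{2540}$ ($t{\left(v \right)} = 8 - \frac{419}{2540} = \frac{19901}{2540}$)
$-22217 + t{\left(-581 \right)} = -22217 + \frac{19901}{2540} = - \frac{56411279}{2540}$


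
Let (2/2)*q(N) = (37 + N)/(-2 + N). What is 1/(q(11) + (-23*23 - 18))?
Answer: -3/1625 ≈ -0.0018462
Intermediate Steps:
q(N) = (37 + N)/(-2 + N)
1/(q(11) + (-23*23 - 18)) = 1/((37 + 11)/(-2 + 11) + (-23*23 - 18)) = 1/(48/9 + (-529 - 18)) = 1/((⅑)*48 - 547) = 1/(16/3 - 547) = 1/(-1625/3) = -3/1625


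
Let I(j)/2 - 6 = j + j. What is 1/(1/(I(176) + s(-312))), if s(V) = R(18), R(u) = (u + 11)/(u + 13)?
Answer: 22225/31 ≈ 716.94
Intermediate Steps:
R(u) = (11 + u)/(13 + u)
s(V) = 29/31 (s(V) = (11 + 18)/(13 + 18) = 29/31)
I(j) = 12 + 4*j (I(j) = 12 + 2*(j + j) = 12 + 2*(2*j) = 12 + 4*j)
1/(1/(I(176) + s(-312))) = 1/(1/((12 + 4*176) + 29/31)) = 1/(1/((12 + 704) + 29/31)) = 1/(1/(716 + 29/31)) = 1/(1/(22225/31)) = 1/(31/22225) = 22225/31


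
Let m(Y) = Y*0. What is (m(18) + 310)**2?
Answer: 96100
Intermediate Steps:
m(Y) = 0
(m(18) + 310)**2 = (0 + 310)**2 = 310**2 = 96100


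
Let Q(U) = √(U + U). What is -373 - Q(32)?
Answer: -381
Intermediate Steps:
Q(U) = √2*√U (Q(U) = √(2*U) = √2*√U)
-373 - Q(32) = -373 - √2*√32 = -373 - √2*4*√2 = -373 - 1*8 = -373 - 8 = -381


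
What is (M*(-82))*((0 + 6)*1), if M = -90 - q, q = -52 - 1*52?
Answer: -6888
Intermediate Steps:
q = -104 (q = -52 - 52 = -104)
M = 14 (M = -90 - 1*(-104) = -90 + 104 = 14)
(M*(-82))*((0 + 6)*1) = (14*(-82))*((0 + 6)*1) = -6888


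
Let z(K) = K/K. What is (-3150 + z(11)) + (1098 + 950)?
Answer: -1101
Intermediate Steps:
z(K) = 1
(-3150 + z(11)) + (1098 + 950) = (-3150 + 1) + (1098 + 950) = -3149 + 2048 = -1101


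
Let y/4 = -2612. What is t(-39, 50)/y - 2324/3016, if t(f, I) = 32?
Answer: -380901/492362 ≈ -0.77362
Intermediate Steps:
y = -10448 (y = 4*(-2612) = -10448)
t(-39, 50)/y - 2324/3016 = 32/(-10448) - 2324/3016 = 32*(-1/10448) - 2324*1/3016 = -2/653 - 581/754 = -380901/492362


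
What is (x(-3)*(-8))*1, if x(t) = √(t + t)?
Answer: -8*I*√6 ≈ -19.596*I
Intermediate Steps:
x(t) = √2*√t (x(t) = √(2*t) = √2*√t)
(x(-3)*(-8))*1 = ((√2*√(-3))*(-8))*1 = ((√2*(I*√3))*(-8))*1 = ((I*√6)*(-8))*1 = -8*I*√6*1 = -8*I*√6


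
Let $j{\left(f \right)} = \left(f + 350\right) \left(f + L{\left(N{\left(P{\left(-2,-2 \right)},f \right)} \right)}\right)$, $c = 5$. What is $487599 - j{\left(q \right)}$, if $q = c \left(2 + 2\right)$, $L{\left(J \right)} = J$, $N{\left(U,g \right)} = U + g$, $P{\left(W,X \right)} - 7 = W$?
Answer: $470949$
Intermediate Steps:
$P{\left(W,X \right)} = 7 + W$
$q = 20$ ($q = 5 \left(2 + 2\right) = 5 \cdot 4 = 20$)
$j{\left(f \right)} = \left(5 + 2 f\right) \left(350 + f\right)$ ($j{\left(f \right)} = \left(f + 350\right) \left(f + \left(\left(7 - 2\right) + f\right)\right) = \left(350 + f\right) \left(f + \left(5 + f\right)\right) = \left(350 + f\right) \left(5 + 2 f\right) = \left(5 + 2 f\right) \left(350 + f\right)$)
$487599 - j{\left(q \right)} = 487599 - \left(1750 + 2 \cdot 20^{2} + 705 \cdot 20\right) = 487599 - \left(1750 + 2 \cdot 400 + 14100\right) = 487599 - \left(1750 + 800 + 14100\right) = 487599 - 16650 = 470949$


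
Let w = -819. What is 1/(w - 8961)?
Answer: -1/9780 ≈ -0.00010225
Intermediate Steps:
1/(w - 8961) = 1/(-819 - 8961) = 1/(-9780) = -1/9780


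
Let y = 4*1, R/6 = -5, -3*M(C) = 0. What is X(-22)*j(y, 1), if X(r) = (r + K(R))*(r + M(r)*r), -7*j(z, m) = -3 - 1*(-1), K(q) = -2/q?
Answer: 2068/15 ≈ 137.87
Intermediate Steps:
M(C) = 0 (M(C) = -⅓*0 = 0)
R = -30 (R = 6*(-5) = -30)
y = 4
j(z, m) = 2/7 (j(z, m) = -(-3 - 1*(-1))/7 = -(-3 + 1)/7 = -⅐*(-2) = 2/7)
X(r) = r*(1/15 + r) (X(r) = (r - 2/(-30))*(r + 0*r) = (r - 2*(-1/30))*(r + 0) = (r + 1/15)*r = (1/15 + r)*r = r*(1/15 + r))
X(-22)*j(y, 1) = -22*(1/15 - 22)*(2/7) = -22*(-329/15)*(2/7) = (7238/15)*(2/7) = 2068/15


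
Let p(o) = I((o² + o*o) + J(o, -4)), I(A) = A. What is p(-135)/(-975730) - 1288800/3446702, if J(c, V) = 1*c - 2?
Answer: -98762922409/240217895890 ≈ -0.41114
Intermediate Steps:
J(c, V) = -2 + c (J(c, V) = c - 2 = -2 + c)
p(o) = -2 + o + 2*o² (p(o) = (o² + o*o) + (-2 + o) = (o² + o²) + (-2 + o) = 2*o² + (-2 + o) = -2 + o + 2*o²)
p(-135)/(-975730) - 1288800/3446702 = (-2 - 135 + 2*(-135)²)/(-975730) - 1288800/3446702 = (-2 - 135 + 2*18225)*(-1/975730) - 1288800*1/3446702 = (-2 - 135 + 36450)*(-1/975730) - 644400/1723351 = 36313*(-1/975730) - 644400/1723351 = -36313/975730 - 644400/1723351 = -98762922409/240217895890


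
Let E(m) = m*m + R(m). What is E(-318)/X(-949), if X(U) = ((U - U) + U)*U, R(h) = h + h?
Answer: 100488/900601 ≈ 0.11158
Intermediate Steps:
R(h) = 2*h
X(U) = U**2 (X(U) = (0 + U)*U = U*U = U**2)
E(m) = m**2 + 2*m (E(m) = m*m + 2*m = m**2 + 2*m)
E(-318)/X(-949) = (-318*(2 - 318))/((-949)**2) = -318*(-316)/900601 = 100488*(1/900601) = 100488/900601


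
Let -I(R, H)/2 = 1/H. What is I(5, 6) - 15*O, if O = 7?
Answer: -316/3 ≈ -105.33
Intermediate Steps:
I(R, H) = -2/H
I(5, 6) - 15*O = -2/6 - 15*7 = -2*⅙ - 105 = -⅓ - 105 = -316/3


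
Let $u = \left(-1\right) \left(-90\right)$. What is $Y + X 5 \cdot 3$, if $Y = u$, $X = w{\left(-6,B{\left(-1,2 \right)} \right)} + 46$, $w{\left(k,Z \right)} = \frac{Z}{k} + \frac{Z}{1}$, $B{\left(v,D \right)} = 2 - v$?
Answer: $\frac{1635}{2} \approx 817.5$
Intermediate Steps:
$w{\left(k,Z \right)} = Z + \frac{Z}{k}$ ($w{\left(k,Z \right)} = \frac{Z}{k} + Z 1 = \frac{Z}{k} + Z = Z + \frac{Z}{k}$)
$X = \frac{97}{2}$ ($X = \left(\left(2 - -1\right) + \frac{2 - -1}{-6}\right) + 46 = \left(\left(2 + 1\right) + \left(2 + 1\right) \left(- \frac{1}{6}\right)\right) + 46 = \left(3 + 3 \left(- \frac{1}{6}\right)\right) + 46 = \left(3 - \frac{1}{2}\right) + 46 = \frac{5}{2} + 46 = \frac{97}{2} \approx 48.5$)
$u = 90$
$Y = 90$
$Y + X 5 \cdot 3 = 90 + \frac{97 \cdot 5 \cdot 3}{2} = 90 + \frac{97}{2} \cdot 15 = 90 + \frac{1455}{2} = \frac{1635}{2}$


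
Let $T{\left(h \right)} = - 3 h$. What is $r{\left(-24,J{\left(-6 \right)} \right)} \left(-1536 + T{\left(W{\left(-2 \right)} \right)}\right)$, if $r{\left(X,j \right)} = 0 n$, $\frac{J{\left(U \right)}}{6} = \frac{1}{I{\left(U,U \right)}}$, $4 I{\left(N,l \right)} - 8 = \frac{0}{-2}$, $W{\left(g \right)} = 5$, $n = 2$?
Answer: $0$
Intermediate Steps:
$I{\left(N,l \right)} = 2$ ($I{\left(N,l \right)} = 2 + \frac{0 \frac{1}{-2}}{4} = 2 + \frac{0 \left(- \frac{1}{2}\right)}{4} = 2 + \frac{1}{4} \cdot 0 = 2 + 0 = 2$)
$J{\left(U \right)} = 3$ ($J{\left(U \right)} = \frac{6}{2} = 6 \cdot \frac{1}{2} = 3$)
$r{\left(X,j \right)} = 0$ ($r{\left(X,j \right)} = 0 \cdot 2 = 0$)
$r{\left(-24,J{\left(-6 \right)} \right)} \left(-1536 + T{\left(W{\left(-2 \right)} \right)}\right) = 0 \left(-1536 - 15\right) = 0 \left(-1551\right) = 0$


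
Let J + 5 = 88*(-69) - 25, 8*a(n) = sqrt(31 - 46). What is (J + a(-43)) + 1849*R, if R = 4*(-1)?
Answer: -13498 + I*sqrt(15)/8 ≈ -13498.0 + 0.48412*I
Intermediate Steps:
a(n) = I*sqrt(15)/8 (a(n) = sqrt(31 - 46)/8 = sqrt(-15)/8 = (I*sqrt(15))/8 = I*sqrt(15)/8)
R = -4
J = -6102 (J = -5 + (88*(-69) - 25) = -5 + (-6072 - 25) = -5 - 6097 = -6102)
(J + a(-43)) + 1849*R = (-6102 + I*sqrt(15)/8) + 1849*(-4) = (-6102 + I*sqrt(15)/8) - 7396 = -13498 + I*sqrt(15)/8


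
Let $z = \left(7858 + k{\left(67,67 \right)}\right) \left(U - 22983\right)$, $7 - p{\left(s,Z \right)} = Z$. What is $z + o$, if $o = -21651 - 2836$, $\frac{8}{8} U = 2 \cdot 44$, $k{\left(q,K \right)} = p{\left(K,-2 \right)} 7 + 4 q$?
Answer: $-187511642$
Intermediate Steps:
$p{\left(s,Z \right)} = 7 - Z$
$k{\left(q,K \right)} = 63 + 4 q$ ($k{\left(q,K \right)} = \left(7 - -2\right) 7 + 4 q = \left(7 + 2\right) 7 + 4 q = 9 \cdot 7 + 4 q = 63 + 4 q$)
$U = 88$ ($U = 2 \cdot 44 = 88$)
$o = -24487$
$z = -187487155$ ($z = \left(7858 + \left(63 + 4 \cdot 67\right)\right) \left(88 - 22983\right) = \left(7858 + \left(63 + 268\right)\right) \left(-22895\right) = \left(7858 + 331\right) \left(-22895\right) = 8189 \left(-22895\right) = -187487155$)
$z + o = -187487155 - 24487 = -187511642$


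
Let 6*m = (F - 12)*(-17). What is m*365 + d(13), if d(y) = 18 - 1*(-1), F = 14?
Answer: -6148/3 ≈ -2049.3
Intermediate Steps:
m = -17/3 (m = ((14 - 12)*(-17))/6 = (2*(-17))/6 = (⅙)*(-34) = -17/3 ≈ -5.6667)
d(y) = 19 (d(y) = 18 + 1 = 19)
m*365 + d(13) = -17/3*365 + 19 = -6205/3 + 19 = -6148/3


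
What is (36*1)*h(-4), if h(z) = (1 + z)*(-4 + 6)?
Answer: -216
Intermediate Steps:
h(z) = 2 + 2*z (h(z) = (1 + z)*2 = 2 + 2*z)
(36*1)*h(-4) = (36*1)*(2 + 2*(-4)) = 36*(2 - 8) = 36*(-6) = -216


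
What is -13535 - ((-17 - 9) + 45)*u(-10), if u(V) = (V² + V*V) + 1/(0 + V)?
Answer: -173331/10 ≈ -17333.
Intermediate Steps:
u(V) = 1/V + 2*V² (u(V) = (V² + V²) + 1/V = 2*V² + 1/V = 1/V + 2*V²)
-13535 - ((-17 - 9) + 45)*u(-10) = -13535 - ((-17 - 9) + 45)*(1 + 2*(-10)³)/(-10) = -13535 - (-26 + 45)*(-(1 + 2*(-1000))/10) = -13535 - 19*(-(1 - 2000)/10) = -13535 - 19*(-⅒*(-1999)) = -13535 - 19*1999/10 = -13535 - 1*37981/10 = -13535 - 37981/10 = -173331/10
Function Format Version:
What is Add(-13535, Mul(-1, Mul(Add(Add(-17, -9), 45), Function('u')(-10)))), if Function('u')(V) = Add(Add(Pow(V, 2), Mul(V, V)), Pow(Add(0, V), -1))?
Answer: Rational(-173331, 10) ≈ -17333.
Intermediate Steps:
Function('u')(V) = Add(Pow(V, -1), Mul(2, Pow(V, 2))) (Function('u')(V) = Add(Add(Pow(V, 2), Pow(V, 2)), Pow(V, -1)) = Add(Mul(2, Pow(V, 2)), Pow(V, -1)) = Add(Pow(V, -1), Mul(2, Pow(V, 2))))
Add(-13535, Mul(-1, Mul(Add(Add(-17, -9), 45), Function('u')(-10)))) = Add(-13535, Mul(-1, Mul(Add(Add(-17, -9), 45), Mul(Pow(-10, -1), Add(1, Mul(2, Pow(-10, 3))))))) = Add(-13535, Mul(-1, Mul(Add(-26, 45), Mul(Rational(-1, 10), Add(1, Mul(2, -1000)))))) = Add(-13535, Mul(-1, Mul(19, Mul(Rational(-1, 10), Add(1, -2000))))) = Add(-13535, Mul(-1, Mul(19, Mul(Rational(-1, 10), -1999)))) = Add(-13535, Mul(-1, Mul(19, Rational(1999, 10)))) = Add(-13535, Mul(-1, Rational(37981, 10))) = Add(-13535, Rational(-37981, 10)) = Rational(-173331, 10)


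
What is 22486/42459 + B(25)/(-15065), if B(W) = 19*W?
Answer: 63716713/127928967 ≈ 0.49806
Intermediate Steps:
22486/42459 + B(25)/(-15065) = 22486/42459 + (19*25)/(-15065) = 22486*(1/42459) + 475*(-1/15065) = 22486/42459 - 95/3013 = 63716713/127928967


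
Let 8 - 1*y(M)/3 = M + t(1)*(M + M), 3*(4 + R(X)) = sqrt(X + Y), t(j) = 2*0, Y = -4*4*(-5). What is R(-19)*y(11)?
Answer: 36 - 3*sqrt(61) ≈ 12.569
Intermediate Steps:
Y = 80 (Y = -16*(-5) = 80)
t(j) = 0
R(X) = -4 + sqrt(80 + X)/3 (R(X) = -4 + sqrt(X + 80)/3 = -4 + sqrt(80 + X)/3)
y(M) = 24 - 3*M (y(M) = 24 - 3*(M + 0*(M + M)) = 24 - 3*(M + 0*(2*M)) = 24 - 3*(M + 0) = 24 - 3*M)
R(-19)*y(11) = (-4 + sqrt(80 - 19)/3)*(24 - 3*11) = (-4 + sqrt(61)/3)*(24 - 33) = (-4 + sqrt(61)/3)*(-9) = 36 - 3*sqrt(61)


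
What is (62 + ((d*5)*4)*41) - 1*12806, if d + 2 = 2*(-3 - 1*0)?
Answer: -19304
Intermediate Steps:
d = -8 (d = -2 + 2*(-3 - 1*0) = -2 + 2*(-3 + 0) = -2 + 2*(-3) = -2 - 6 = -8)
(62 + ((d*5)*4)*41) - 1*12806 = (62 + (-8*5*4)*41) - 1*12806 = (62 - 40*4*41) - 12806 = (62 - 160*41) - 12806 = (62 - 6560) - 12806 = -6498 - 12806 = -19304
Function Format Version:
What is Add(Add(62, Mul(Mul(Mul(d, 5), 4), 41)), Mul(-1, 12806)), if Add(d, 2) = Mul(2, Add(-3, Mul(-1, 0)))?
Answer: -19304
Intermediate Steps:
d = -8 (d = Add(-2, Mul(2, Add(-3, Mul(-1, 0)))) = Add(-2, Mul(2, Add(-3, 0))) = Add(-2, Mul(2, -3)) = Add(-2, -6) = -8)
Add(Add(62, Mul(Mul(Mul(d, 5), 4), 41)), Mul(-1, 12806)) = Add(Add(62, Mul(Mul(Mul(-8, 5), 4), 41)), Mul(-1, 12806)) = Add(Add(62, Mul(Mul(-40, 4), 41)), -12806) = Add(Add(62, Mul(-160, 41)), -12806) = Add(Add(62, -6560), -12806) = Add(-6498, -12806) = -19304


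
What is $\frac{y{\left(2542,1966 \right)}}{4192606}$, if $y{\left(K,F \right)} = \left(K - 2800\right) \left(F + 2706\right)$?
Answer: $- \frac{602688}{2096303} \approx -0.2875$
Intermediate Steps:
$y{\left(K,F \right)} = \left(-2800 + K\right) \left(2706 + F\right)$
$\frac{y{\left(2542,1966 \right)}}{4192606} = \frac{-7576800 - 5504800 + 2706 \cdot 2542 + 1966 \cdot 2542}{4192606} = \left(-7576800 - 5504800 + 6878652 + 4997572\right) \frac{1}{4192606} = \left(-1205376\right) \frac{1}{4192606} = - \frac{602688}{2096303}$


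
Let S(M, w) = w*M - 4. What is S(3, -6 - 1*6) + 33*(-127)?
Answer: -4231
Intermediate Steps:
S(M, w) = -4 + M*w (S(M, w) = M*w - 4 = -4 + M*w)
S(3, -6 - 1*6) + 33*(-127) = (-4 + 3*(-6 - 1*6)) + 33*(-127) = (-4 + 3*(-6 - 6)) - 4191 = (-4 + 3*(-12)) - 4191 = (-4 - 36) - 4191 = -40 - 4191 = -4231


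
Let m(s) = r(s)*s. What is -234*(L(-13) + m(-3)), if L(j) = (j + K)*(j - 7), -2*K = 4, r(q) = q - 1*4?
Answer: -75114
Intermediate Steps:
r(q) = -4 + q (r(q) = q - 4 = -4 + q)
K = -2 (K = -½*4 = -2)
m(s) = s*(-4 + s) (m(s) = (-4 + s)*s = s*(-4 + s))
L(j) = (-7 + j)*(-2 + j) (L(j) = (j - 2)*(j - 7) = (-2 + j)*(-7 + j) = (-7 + j)*(-2 + j))
-234*(L(-13) + m(-3)) = -234*((14 + (-13)² - 9*(-13)) - 3*(-4 - 3)) = -234*((14 + 169 + 117) - 3*(-7)) = -234*(300 + 21) = -234*321 = -75114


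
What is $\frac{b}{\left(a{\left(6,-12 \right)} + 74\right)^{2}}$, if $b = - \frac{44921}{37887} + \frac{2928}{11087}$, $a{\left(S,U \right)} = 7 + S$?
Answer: $- \frac{387105991}{3179382436161} \approx -0.00012176$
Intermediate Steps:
$b = - \frac{387105991}{420053169}$ ($b = \left(-44921\right) \frac{1}{37887} + 2928 \cdot \frac{1}{11087} = - \frac{44921}{37887} + \frac{2928}{11087} = - \frac{387105991}{420053169} \approx -0.92156$)
$\frac{b}{\left(a{\left(6,-12 \right)} + 74\right)^{2}} = - \frac{387105991}{420053169 \left(\left(7 + 6\right) + 74\right)^{2}} = - \frac{387105991}{420053169 \left(13 + 74\right)^{2}} = - \frac{387105991}{420053169 \cdot 87^{2}} = - \frac{387105991}{420053169 \cdot 7569} = \left(- \frac{387105991}{420053169}\right) \frac{1}{7569} = - \frac{387105991}{3179382436161}$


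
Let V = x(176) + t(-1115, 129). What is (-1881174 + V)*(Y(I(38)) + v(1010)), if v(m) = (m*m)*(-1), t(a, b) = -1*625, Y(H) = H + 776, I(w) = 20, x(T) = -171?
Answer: 1918299548880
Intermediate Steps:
Y(H) = 776 + H
t(a, b) = -625
v(m) = -m**2 (v(m) = m**2*(-1) = -m**2)
V = -796 (V = -171 - 625 = -796)
(-1881174 + V)*(Y(I(38)) + v(1010)) = (-1881174 - 796)*((776 + 20) - 1*1010**2) = -1881970*(796 - 1*1020100) = -1881970*(796 - 1020100) = -1881970*(-1019304) = 1918299548880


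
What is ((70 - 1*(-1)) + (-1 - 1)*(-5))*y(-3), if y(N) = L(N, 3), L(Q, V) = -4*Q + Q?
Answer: 729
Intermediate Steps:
L(Q, V) = -3*Q
y(N) = -3*N
((70 - 1*(-1)) + (-1 - 1)*(-5))*y(-3) = ((70 - 1*(-1)) + (-1 - 1)*(-5))*(-3*(-3)) = ((70 + 1) - 2*(-5))*9 = (71 + 10)*9 = 81*9 = 729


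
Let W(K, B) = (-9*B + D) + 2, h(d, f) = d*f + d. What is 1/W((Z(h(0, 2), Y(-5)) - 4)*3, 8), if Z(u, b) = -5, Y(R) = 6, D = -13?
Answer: -1/83 ≈ -0.012048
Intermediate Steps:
h(d, f) = d + d*f
W(K, B) = -11 - 9*B (W(K, B) = (-9*B - 13) + 2 = (-13 - 9*B) + 2 = -11 - 9*B)
1/W((Z(h(0, 2), Y(-5)) - 4)*3, 8) = 1/(-11 - 9*8) = 1/(-11 - 72) = 1/(-83) = -1/83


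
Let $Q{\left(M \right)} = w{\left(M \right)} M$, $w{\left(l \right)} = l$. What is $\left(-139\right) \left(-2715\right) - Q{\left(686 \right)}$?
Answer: $-93211$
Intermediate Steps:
$Q{\left(M \right)} = M^{2}$ ($Q{\left(M \right)} = M M = M^{2}$)
$\left(-139\right) \left(-2715\right) - Q{\left(686 \right)} = \left(-139\right) \left(-2715\right) - 686^{2} = 377385 - 470596 = -93211$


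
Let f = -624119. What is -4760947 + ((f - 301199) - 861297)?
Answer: -6547562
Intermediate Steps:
-4760947 + ((f - 301199) - 861297) = -4760947 + ((-624119 - 301199) - 861297) = -4760947 + (-925318 - 861297) = -4760947 - 1786615 = -6547562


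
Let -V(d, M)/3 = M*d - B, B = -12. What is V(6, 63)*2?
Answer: -2340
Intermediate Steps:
V(d, M) = -36 - 3*M*d (V(d, M) = -3*(M*d - 1*(-12)) = -3*(M*d + 12) = -3*(12 + M*d) = -36 - 3*M*d)
V(6, 63)*2 = (-36 - 3*63*6)*2 = (-36 - 1134)*2 = -1170*2 = -2340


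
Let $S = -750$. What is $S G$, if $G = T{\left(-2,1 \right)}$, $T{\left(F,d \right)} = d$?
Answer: $-750$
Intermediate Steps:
$G = 1$
$S G = \left(-750\right) 1 = -750$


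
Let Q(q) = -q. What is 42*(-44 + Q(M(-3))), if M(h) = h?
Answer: -1722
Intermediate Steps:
42*(-44 + Q(M(-3))) = 42*(-44 - 1*(-3)) = 42*(-44 + 3) = 42*(-41) = -1722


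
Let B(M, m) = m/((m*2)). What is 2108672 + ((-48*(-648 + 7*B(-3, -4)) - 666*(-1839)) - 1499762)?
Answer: 1864620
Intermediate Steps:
B(M, m) = ½ (B(M, m) = m/((2*m)) = m*(1/(2*m)) = ½)
2108672 + ((-48*(-648 + 7*B(-3, -4)) - 666*(-1839)) - 1499762) = 2108672 + ((-48*(-648 + 7*(½)) - 666*(-1839)) - 1499762) = 2108672 + ((-48*(-648 + 7/2) + 1224774) - 1499762) = 2108672 + ((-48*(-1289/2) + 1224774) - 1499762) = 2108672 + ((30936 + 1224774) - 1499762) = 2108672 + (1255710 - 1499762) = 2108672 - 244052 = 1864620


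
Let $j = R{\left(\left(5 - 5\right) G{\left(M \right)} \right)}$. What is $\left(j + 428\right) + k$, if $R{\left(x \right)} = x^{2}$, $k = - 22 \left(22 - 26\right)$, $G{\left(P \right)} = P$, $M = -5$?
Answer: $516$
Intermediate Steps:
$k = 88$ ($k = \left(-22\right) \left(-4\right) = 88$)
$j = 0$ ($j = \left(\left(5 - 5\right) \left(-5\right)\right)^{2} = \left(0 \left(-5\right)\right)^{2} = 0^{2} = 0$)
$\left(j + 428\right) + k = \left(0 + 428\right) + 88 = 428 + 88 = 516$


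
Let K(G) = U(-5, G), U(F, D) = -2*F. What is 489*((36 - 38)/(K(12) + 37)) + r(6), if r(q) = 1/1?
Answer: -931/47 ≈ -19.809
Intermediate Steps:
r(q) = 1
K(G) = 10 (K(G) = -2*(-5) = 10)
489*((36 - 38)/(K(12) + 37)) + r(6) = 489*((36 - 38)/(10 + 37)) + 1 = 489*(-2/47) + 1 = -978/47 + 1 = -931/47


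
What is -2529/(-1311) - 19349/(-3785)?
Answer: 11646268/1654045 ≈ 7.0411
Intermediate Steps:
-2529/(-1311) - 19349/(-3785) = -2529*(-1/1311) - 19349*(-1/3785) = 843/437 + 19349/3785 = 11646268/1654045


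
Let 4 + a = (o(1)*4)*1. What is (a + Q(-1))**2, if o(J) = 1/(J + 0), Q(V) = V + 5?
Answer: 16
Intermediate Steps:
Q(V) = 5 + V
o(J) = 1/J
a = 0 (a = -4 + (4/1)*1 = -4 + (1*4)*1 = -4 + 4*1 = -4 + 4 = 0)
(a + Q(-1))**2 = (0 + (5 - 1))**2 = (0 + 4)**2 = 4**2 = 16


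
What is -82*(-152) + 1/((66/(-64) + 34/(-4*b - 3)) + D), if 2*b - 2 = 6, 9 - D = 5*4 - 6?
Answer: 59265712/4755 ≈ 12464.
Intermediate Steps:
D = -5 (D = 9 - (5*4 - 6) = 9 - (20 - 6) = 9 - 1*14 = 9 - 14 = -5)
b = 4 (b = 1 + (1/2)*6 = 1 + 3 = 4)
-82*(-152) + 1/((66/(-64) + 34/(-4*b - 3)) + D) = -82*(-152) + 1/((66/(-64) + 34/(-4*4 - 3)) - 5) = 12464 + 1/((66*(-1/64) + 34/(-16 - 3)) - 5) = 12464 + 1/((-33/32 + 34/(-19)) - 5) = 12464 + 1/((-33/32 + 34*(-1/19)) - 5) = 12464 + 1/((-33/32 - 34/19) - 5) = 12464 + 1/(-1715/608 - 5) = 12464 + 1/(-4755/608) = 12464 - 608/4755 = 59265712/4755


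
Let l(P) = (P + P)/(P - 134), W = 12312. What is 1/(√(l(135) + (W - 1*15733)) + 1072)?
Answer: 1072/1152335 - I*√3151/1152335 ≈ 0.00093029 - 4.8713e-5*I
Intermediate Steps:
l(P) = 2*P/(-134 + P) (l(P) = (2*P)/(-134 + P) = 2*P/(-134 + P))
1/(√(l(135) + (W - 1*15733)) + 1072) = 1/(√(2*135/(-134 + 135) + (12312 - 1*15733)) + 1072) = 1/(√(2*135/1 + (12312 - 15733)) + 1072) = 1/(√(2*135*1 - 3421) + 1072) = 1/(√(270 - 3421) + 1072) = 1/(√(-3151) + 1072) = 1/(I*√3151 + 1072) = 1/(1072 + I*√3151)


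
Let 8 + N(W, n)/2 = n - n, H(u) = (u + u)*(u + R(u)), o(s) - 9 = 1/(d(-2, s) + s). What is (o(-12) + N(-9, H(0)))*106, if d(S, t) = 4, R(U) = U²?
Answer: -3021/4 ≈ -755.25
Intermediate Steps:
o(s) = 9 + 1/(4 + s)
H(u) = 2*u*(u + u²) (H(u) = (u + u)*(u + u²) = (2*u)*(u + u²) = 2*u*(u + u²))
N(W, n) = -16 (N(W, n) = -16 + 2*(n - n) = -16 + 2*0 = -16 + 0 = -16)
(o(-12) + N(-9, H(0)))*106 = ((37 + 9*(-12))/(4 - 12) - 16)*106 = ((37 - 108)/(-8) - 16)*106 = (-⅛*(-71) - 16)*106 = (71/8 - 16)*106 = -57/8*106 = -3021/4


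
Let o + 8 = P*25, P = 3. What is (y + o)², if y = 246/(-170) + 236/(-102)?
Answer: 260047876/65025 ≈ 3999.2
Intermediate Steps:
y = -959/255 (y = 246*(-1/170) + 236*(-1/102) = -123/85 - 118/51 = -959/255 ≈ -3.7608)
o = 67 (o = -8 + 3*25 = -8 + 75 = 67)
(y + o)² = (-959/255 + 67)² = (16126/255)² = 260047876/65025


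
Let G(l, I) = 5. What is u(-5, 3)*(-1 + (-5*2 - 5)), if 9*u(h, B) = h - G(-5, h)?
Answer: 160/9 ≈ 17.778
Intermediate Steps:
u(h, B) = -5/9 + h/9 (u(h, B) = (h - 1*5)/9 = (h - 5)/9 = (-5 + h)/9 = -5/9 + h/9)
u(-5, 3)*(-1 + (-5*2 - 5)) = (-5/9 + (1/9)*(-5))*(-1 + (-5*2 - 5)) = (-5/9 - 5/9)*(-1 + (-10 - 5)) = -10*(-1 - 15)/9 = -10/9*(-16) = 160/9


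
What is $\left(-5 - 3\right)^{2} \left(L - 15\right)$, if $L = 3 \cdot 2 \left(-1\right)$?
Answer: $-1344$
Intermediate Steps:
$L = -6$ ($L = 6 \left(-1\right) = -6$)
$\left(-5 - 3\right)^{2} \left(L - 15\right) = \left(-5 - 3\right)^{2} \left(-6 - 15\right) = \left(-8\right)^{2} \left(-21\right) = 64 \left(-21\right) = -1344$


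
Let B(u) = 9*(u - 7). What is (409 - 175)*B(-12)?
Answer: -40014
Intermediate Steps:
B(u) = -63 + 9*u (B(u) = 9*(-7 + u) = -63 + 9*u)
(409 - 175)*B(-12) = (409 - 175)*(-63 + 9*(-12)) = 234*(-63 - 108) = 234*(-171) = -40014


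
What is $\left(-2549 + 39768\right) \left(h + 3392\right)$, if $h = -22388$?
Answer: $-707012124$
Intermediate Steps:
$\left(-2549 + 39768\right) \left(h + 3392\right) = \left(-2549 + 39768\right) \left(-22388 + 3392\right) = 37219 \left(-18996\right) = -707012124$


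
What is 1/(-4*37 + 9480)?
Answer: 1/9332 ≈ 0.00010716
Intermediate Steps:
1/(-4*37 + 9480) = 1/(-148 + 9480) = 1/9332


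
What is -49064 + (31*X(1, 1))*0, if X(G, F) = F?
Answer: -49064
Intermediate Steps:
-49064 + (31*X(1, 1))*0 = -49064 + (31*1)*0 = -49064 + 31*0 = -49064 + 0 = -49064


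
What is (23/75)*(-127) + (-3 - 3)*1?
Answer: -3371/75 ≈ -44.947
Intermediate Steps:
(23/75)*(-127) + (-3 - 3)*1 = (23*(1/75))*(-127) - 6*1 = (23/75)*(-127) - 6 = -2921/75 - 6 = -3371/75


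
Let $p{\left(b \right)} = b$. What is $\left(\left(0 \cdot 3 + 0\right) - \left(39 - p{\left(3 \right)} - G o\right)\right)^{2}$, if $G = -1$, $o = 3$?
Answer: $1521$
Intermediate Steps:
$\left(\left(0 \cdot 3 + 0\right) - \left(39 - p{\left(3 \right)} - G o\right)\right)^{2} = \left(\left(0 \cdot 3 + 0\right) + \left(-39 + \left(3 - 3\right)\right)\right)^{2} = \left(\left(0 + 0\right) + \left(-39 + \left(3 - 3\right)\right)\right)^{2} = \left(0 + \left(-39 + 0\right)\right)^{2} = \left(0 - 39\right)^{2} = \left(-39\right)^{2} = 1521$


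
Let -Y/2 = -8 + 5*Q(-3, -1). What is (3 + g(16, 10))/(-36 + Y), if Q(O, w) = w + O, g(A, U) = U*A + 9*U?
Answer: 253/20 ≈ 12.650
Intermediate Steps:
g(A, U) = 9*U + A*U (g(A, U) = A*U + 9*U = 9*U + A*U)
Q(O, w) = O + w
Y = 56 (Y = -2*(-8 + 5*(-3 - 1)) = -2*(-8 + 5*(-4)) = -2*(-8 - 20) = -2*(-28) = 56)
(3 + g(16, 10))/(-36 + Y) = (3 + 10*(9 + 16))/(-36 + 56) = (3 + 10*25)/20 = (3 + 250)*(1/20) = 253*(1/20) = 253/20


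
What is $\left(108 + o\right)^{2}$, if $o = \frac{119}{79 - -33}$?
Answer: $\frac{3045025}{256} \approx 11895.0$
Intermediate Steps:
$o = \frac{17}{16}$ ($o = \frac{119}{79 + 33} = \frac{119}{112} = 119 \cdot \frac{1}{112} = \frac{17}{16} \approx 1.0625$)
$\left(108 + o\right)^{2} = \left(108 + \frac{17}{16}\right)^{2} = \left(\frac{1745}{16}\right)^{2} = \frac{3045025}{256}$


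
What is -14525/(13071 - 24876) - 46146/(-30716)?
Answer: 99090343/36260238 ≈ 2.7328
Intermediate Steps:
-14525/(13071 - 24876) - 46146/(-30716) = -14525/(-11805) - 46146*(-1/30716) = -14525*(-1/11805) + 23073/15358 = 2905/2361 + 23073/15358 = 99090343/36260238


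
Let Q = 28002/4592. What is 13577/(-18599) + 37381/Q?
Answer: 1596102115247/260404599 ≈ 6129.3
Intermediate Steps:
Q = 14001/2296 (Q = 28002*(1/4592) = 14001/2296 ≈ 6.0980)
13577/(-18599) + 37381/Q = 13577/(-18599) + 37381/(14001/2296) = 13577*(-1/18599) + 37381*(2296/14001) = -13577/18599 + 85826776/14001 = 1596102115247/260404599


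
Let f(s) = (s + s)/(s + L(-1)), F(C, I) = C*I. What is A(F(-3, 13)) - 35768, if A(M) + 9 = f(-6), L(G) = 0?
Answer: -35775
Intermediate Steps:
f(s) = 2 (f(s) = (s + s)/(s + 0) = (2*s)/s = 2)
A(M) = -7 (A(M) = -9 + 2 = -7)
A(F(-3, 13)) - 35768 = -7 - 35768 = -35775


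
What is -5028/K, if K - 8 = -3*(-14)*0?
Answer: -1257/2 ≈ -628.50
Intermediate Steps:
K = 8 (K = 8 - 3*(-14)*0 = 8 + 42*0 = 8 + 0 = 8)
-5028/K = -5028/8 = -5028*1/8 = -1257/2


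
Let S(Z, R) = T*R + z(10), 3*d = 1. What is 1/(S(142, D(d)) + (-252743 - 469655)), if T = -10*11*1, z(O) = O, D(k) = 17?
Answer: -1/724258 ≈ -1.3807e-6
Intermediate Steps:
d = ⅓ (d = (⅓)*1 = ⅓ ≈ 0.33333)
T = -110 (T = -110*1 = -110)
S(Z, R) = 10 - 110*R (S(Z, R) = -110*R + 10 = 10 - 110*R)
1/(S(142, D(d)) + (-252743 - 469655)) = 1/((10 - 110*17) + (-252743 - 469655)) = 1/((10 - 1870) - 722398) = 1/(-1860 - 722398) = 1/(-724258) = -1/724258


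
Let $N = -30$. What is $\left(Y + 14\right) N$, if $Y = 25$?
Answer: $-1170$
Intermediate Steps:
$\left(Y + 14\right) N = \left(25 + 14\right) \left(-30\right) = 39 \left(-30\right) = -1170$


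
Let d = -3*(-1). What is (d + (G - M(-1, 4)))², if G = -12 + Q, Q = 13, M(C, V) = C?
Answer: 25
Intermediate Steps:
d = 3
G = 1 (G = -12 + 13 = 1)
(d + (G - M(-1, 4)))² = (3 + (1 - 1*(-1)))² = (3 + (1 + 1))² = (3 + 2)² = 5² = 25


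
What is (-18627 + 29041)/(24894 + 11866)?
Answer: 5207/18380 ≈ 0.28330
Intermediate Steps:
(-18627 + 29041)/(24894 + 11866) = 10414/36760 = 10414*(1/36760) = 5207/18380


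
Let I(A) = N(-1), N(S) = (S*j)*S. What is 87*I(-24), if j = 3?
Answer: 261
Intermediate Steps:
N(S) = 3*S² (N(S) = (S*3)*S = (3*S)*S = 3*S²)
I(A) = 3 (I(A) = 3*(-1)² = 3*1 = 3)
87*I(-24) = 87*3 = 261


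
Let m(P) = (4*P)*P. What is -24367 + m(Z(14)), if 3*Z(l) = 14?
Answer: -218519/9 ≈ -24280.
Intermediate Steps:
Z(l) = 14/3 (Z(l) = (⅓)*14 = 14/3)
m(P) = 4*P²
-24367 + m(Z(14)) = -24367 + 4*(14/3)² = -24367 + 4*(196/9) = -24367 + 784/9 = -218519/9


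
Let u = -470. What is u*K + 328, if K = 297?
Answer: -139262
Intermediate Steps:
u*K + 328 = -470*297 + 328 = -139590 + 328 = -139262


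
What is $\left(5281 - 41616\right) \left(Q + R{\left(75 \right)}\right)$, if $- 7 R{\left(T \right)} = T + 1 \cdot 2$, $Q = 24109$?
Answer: $-875600830$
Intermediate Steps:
$R{\left(T \right)} = - \frac{2}{7} - \frac{T}{7}$ ($R{\left(T \right)} = - \frac{T + 1 \cdot 2}{7} = - \frac{T + 2}{7} = - \frac{2 + T}{7} = - \frac{2}{7} - \frac{T}{7}$)
$\left(5281 - 41616\right) \left(Q + R{\left(75 \right)}\right) = \left(5281 - 41616\right) \left(24109 - 11\right) = - 36335 \left(24109 - 11\right) = \left(-36335\right) 24098 = -875600830$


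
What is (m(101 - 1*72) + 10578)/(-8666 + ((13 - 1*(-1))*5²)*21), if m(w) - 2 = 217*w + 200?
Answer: -2439/188 ≈ -12.973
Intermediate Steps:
m(w) = 202 + 217*w (m(w) = 2 + (217*w + 200) = 2 + (200 + 217*w) = 202 + 217*w)
(m(101 - 1*72) + 10578)/(-8666 + ((13 - 1*(-1))*5²)*21) = ((202 + 217*(101 - 1*72)) + 10578)/(-8666 + ((13 - 1*(-1))*5²)*21) = ((202 + 217*(101 - 72)) + 10578)/(-8666 + ((13 + 1)*25)*21) = ((202 + 217*29) + 10578)/(-8666 + (14*25)*21) = ((202 + 6293) + 10578)/(-8666 + 350*21) = (6495 + 10578)/(-8666 + 7350) = 17073/(-1316) = 17073*(-1/1316) = -2439/188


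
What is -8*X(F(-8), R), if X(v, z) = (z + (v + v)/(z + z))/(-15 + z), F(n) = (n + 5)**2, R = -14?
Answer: -820/203 ≈ -4.0394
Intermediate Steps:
F(n) = (5 + n)**2
X(v, z) = (z + v/z)/(-15 + z) (X(v, z) = (z + (2*v)/((2*z)))/(-15 + z) = (z + (2*v)*(1/(2*z)))/(-15 + z) = (z + v/z)/(-15 + z))
-8*X(F(-8), R) = -8*((5 - 8)**2 + (-14)**2)/((-14)*(-15 - 14)) = -(-4)*((-3)**2 + 196)/(7*(-29)) = -(-4)*(-1)*(9 + 196)/(7*29) = -(-4)*(-1)*205/(7*29) = -8*205/406 = -820/203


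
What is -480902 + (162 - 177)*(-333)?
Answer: -475907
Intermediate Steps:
-480902 + (162 - 177)*(-333) = -480902 - 15*(-333) = -480902 + 4995 = -475907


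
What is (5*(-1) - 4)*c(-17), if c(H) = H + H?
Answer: 306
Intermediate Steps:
c(H) = 2*H
(5*(-1) - 4)*c(-17) = (5*(-1) - 4)*(2*(-17)) = (-5 - 4)*(-34) = -9*(-34) = 306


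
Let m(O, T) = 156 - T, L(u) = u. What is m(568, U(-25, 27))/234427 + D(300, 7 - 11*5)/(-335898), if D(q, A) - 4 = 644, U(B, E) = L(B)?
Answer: -5061731/4374642247 ≈ -0.0011571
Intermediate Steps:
U(B, E) = B
D(q, A) = 648 (D(q, A) = 4 + 644 = 648)
m(568, U(-25, 27))/234427 + D(300, 7 - 11*5)/(-335898) = (156 - 1*(-25))/234427 + 648/(-335898) = (156 + 25)*(1/234427) + 648*(-1/335898) = 181*(1/234427) - 36/18661 = 181/234427 - 36/18661 = -5061731/4374642247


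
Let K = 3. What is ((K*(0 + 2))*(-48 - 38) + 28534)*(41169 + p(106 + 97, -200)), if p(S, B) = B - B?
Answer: 1153473042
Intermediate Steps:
p(S, B) = 0
((K*(0 + 2))*(-48 - 38) + 28534)*(41169 + p(106 + 97, -200)) = ((3*(0 + 2))*(-48 - 38) + 28534)*(41169 + 0) = ((3*2)*(-86) + 28534)*41169 = (6*(-86) + 28534)*41169 = (-516 + 28534)*41169 = 28018*41169 = 1153473042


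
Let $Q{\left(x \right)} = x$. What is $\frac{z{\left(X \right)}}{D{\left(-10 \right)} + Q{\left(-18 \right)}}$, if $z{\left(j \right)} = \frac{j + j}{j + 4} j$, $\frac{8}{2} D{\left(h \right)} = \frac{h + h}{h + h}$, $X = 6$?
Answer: $- \frac{144}{355} \approx -0.40563$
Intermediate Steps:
$D{\left(h \right)} = \frac{1}{4}$ ($D{\left(h \right)} = \frac{\left(h + h\right) \frac{1}{h + h}}{4} = \frac{2 h \frac{1}{2 h}}{4} = \frac{1}{4} \cdot 1 = \frac{1}{4}$)
$z{\left(j \right)} = \frac{2 j^{2}}{4 + j}$ ($z{\left(j \right)} = \frac{2 j}{4 + j} j = \frac{2 j^{2}}{4 + j}$)
$\frac{z{\left(X \right)}}{D{\left(-10 \right)} + Q{\left(-18 \right)}} = \frac{2 \cdot 6^{2} \frac{1}{4 + 6}}{\frac{1}{4} - 18} = \frac{2 \cdot 36 \cdot \frac{1}{10}}{- \frac{71}{4}} = - \frac{4 \cdot 2 \cdot 36 \cdot \frac{1}{10}}{71} = \left(- \frac{4}{71}\right) \frac{36}{5} = - \frac{144}{355}$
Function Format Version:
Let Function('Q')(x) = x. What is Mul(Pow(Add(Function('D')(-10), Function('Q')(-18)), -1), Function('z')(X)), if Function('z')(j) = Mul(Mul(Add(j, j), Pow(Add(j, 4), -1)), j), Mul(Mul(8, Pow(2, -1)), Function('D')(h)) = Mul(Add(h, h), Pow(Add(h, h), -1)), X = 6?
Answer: Rational(-144, 355) ≈ -0.40563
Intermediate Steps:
Function('D')(h) = Rational(1, 4) (Function('D')(h) = Mul(Rational(1, 4), Mul(Add(h, h), Pow(Add(h, h), -1))) = Mul(Rational(1, 4), Mul(Mul(2, h), Pow(Mul(2, h), -1))) = Mul(Rational(1, 4), Mul(Mul(2, h), Mul(Rational(1, 2), Pow(h, -1)))) = Mul(Rational(1, 4), 1) = Rational(1, 4))
Function('z')(j) = Mul(2, Pow(j, 2), Pow(Add(4, j), -1)) (Function('z')(j) = Mul(Mul(Mul(2, j), Pow(Add(4, j), -1)), j) = Mul(Mul(2, j, Pow(Add(4, j), -1)), j) = Mul(2, Pow(j, 2), Pow(Add(4, j), -1)))
Mul(Pow(Add(Function('D')(-10), Function('Q')(-18)), -1), Function('z')(X)) = Mul(Pow(Add(Rational(1, 4), -18), -1), Mul(2, Pow(6, 2), Pow(Add(4, 6), -1))) = Mul(Pow(Rational(-71, 4), -1), Mul(2, 36, Pow(10, -1))) = Mul(Rational(-4, 71), Mul(2, 36, Rational(1, 10))) = Mul(Rational(-4, 71), Rational(36, 5)) = Rational(-144, 355)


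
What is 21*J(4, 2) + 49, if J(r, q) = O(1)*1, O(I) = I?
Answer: 70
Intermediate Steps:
J(r, q) = 1 (J(r, q) = 1*1 = 1)
21*J(4, 2) + 49 = 21*1 + 49 = 21 + 49 = 70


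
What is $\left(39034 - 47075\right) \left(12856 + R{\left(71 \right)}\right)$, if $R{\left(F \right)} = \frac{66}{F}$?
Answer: $- \frac{7340162522}{71} \approx -1.0338 \cdot 10^{8}$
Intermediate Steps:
$\left(39034 - 47075\right) \left(12856 + R{\left(71 \right)}\right) = \left(39034 - 47075\right) \left(12856 + \frac{66}{71}\right) = - 8041 \left(12856 + 66 \cdot \frac{1}{71}\right) = - 8041 \left(12856 + \frac{66}{71}\right) = \left(-8041\right) \frac{912842}{71} = - \frac{7340162522}{71}$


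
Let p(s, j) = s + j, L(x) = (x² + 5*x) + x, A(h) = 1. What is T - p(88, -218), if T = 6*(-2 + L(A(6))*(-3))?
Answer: -8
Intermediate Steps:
L(x) = x² + 6*x
p(s, j) = j + s
T = -138 (T = 6*(-2 + (1*(6 + 1))*(-3)) = 6*(-2 + (1*7)*(-3)) = 6*(-2 + 7*(-3)) = 6*(-2 - 21) = 6*(-23) = -138)
T - p(88, -218) = -138 - (-218 + 88) = -138 - 1*(-130) = -138 + 130 = -8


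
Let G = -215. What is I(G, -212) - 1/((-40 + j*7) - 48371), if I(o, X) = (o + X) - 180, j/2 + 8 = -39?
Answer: -29784882/49069 ≈ -607.00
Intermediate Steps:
j = -94 (j = -16 + 2*(-39) = -16 - 78 = -94)
I(o, X) = -180 + X + o (I(o, X) = (X + o) - 180 = -180 + X + o)
I(G, -212) - 1/((-40 + j*7) - 48371) = (-180 - 212 - 215) - 1/((-40 - 94*7) - 48371) = -607 - 1/((-40 - 658) - 48371) = -607 - 1/(-698 - 48371) = -607 - 1/(-49069) = -607 - 1*(-1/49069) = -607 + 1/49069 = -29784882/49069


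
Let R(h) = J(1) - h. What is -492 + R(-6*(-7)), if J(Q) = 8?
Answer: -526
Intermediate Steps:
R(h) = 8 - h
-492 + R(-6*(-7)) = -492 + (8 - (-6)*(-7)) = -492 + (8 - 1*42) = -492 + (8 - 42) = -492 - 34 = -526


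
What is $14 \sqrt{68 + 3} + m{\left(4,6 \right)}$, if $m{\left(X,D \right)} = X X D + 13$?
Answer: $109 + 14 \sqrt{71} \approx 226.97$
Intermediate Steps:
$m{\left(X,D \right)} = 13 + D X^{2}$ ($m{\left(X,D \right)} = X^{2} D + 13 = D X^{2} + 13 = 13 + D X^{2}$)
$14 \sqrt{68 + 3} + m{\left(4,6 \right)} = 14 \sqrt{68 + 3} + \left(13 + 6 \cdot 4^{2}\right) = 14 \sqrt{71} + \left(13 + 6 \cdot 16\right) = 14 \sqrt{71} + \left(13 + 96\right) = 14 \sqrt{71} + 109 = 109 + 14 \sqrt{71}$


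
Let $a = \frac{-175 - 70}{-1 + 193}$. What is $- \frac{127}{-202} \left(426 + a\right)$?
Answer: $\frac{10356469}{38784} \approx 267.03$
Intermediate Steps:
$a = - \frac{245}{192} \approx -1.276$
$- \frac{127}{-202} \left(426 + a\right) = - \frac{127}{-202} \left(426 - \frac{245}{192}\right) = \left(-127\right) \left(- \frac{1}{202}\right) \frac{81547}{192} = \frac{127}{202} \cdot \frac{81547}{192} = \frac{10356469}{38784}$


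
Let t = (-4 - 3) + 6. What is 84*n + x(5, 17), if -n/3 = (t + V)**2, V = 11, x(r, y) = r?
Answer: -25195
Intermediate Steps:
t = -1 (t = -7 + 6 = -1)
n = -300 (n = -3*(-1 + 11)**2 = -3*10**2 = -3*100 = -300)
84*n + x(5, 17) = 84*(-300) + 5 = -25200 + 5 = -25195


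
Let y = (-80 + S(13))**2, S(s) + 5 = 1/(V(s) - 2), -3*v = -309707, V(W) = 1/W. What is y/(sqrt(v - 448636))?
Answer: -4571044*I*sqrt(3108603)/647625625 ≈ -12.444*I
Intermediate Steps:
V(W) = 1/W
v = 309707/3 (v = -1/3*(-309707) = 309707/3 ≈ 1.0324e+5)
S(s) = -5 + 1/(-2 + 1/s) (S(s) = -5 + 1/(1/s - 2) = -5 + 1/(-2 + 1/s))
y = 4571044/625 (y = (-80 + (5 - 11*13)/(-1 + 2*13))**2 = (-80 + (5 - 143)/(-1 + 26))**2 = (-80 - 138/25)**2 = (-2138/25)**2 = 4571044/625 ≈ 7313.7)
y/(sqrt(v - 448636)) = 4571044/(625*(sqrt(309707/3 - 448636))) = 4571044/(625*(sqrt(-1036201/3))) = 4571044/(625*((I*sqrt(3108603)/3))) = 4571044*(-I*sqrt(3108603)/1036201)/625 = -4571044*I*sqrt(3108603)/647625625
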